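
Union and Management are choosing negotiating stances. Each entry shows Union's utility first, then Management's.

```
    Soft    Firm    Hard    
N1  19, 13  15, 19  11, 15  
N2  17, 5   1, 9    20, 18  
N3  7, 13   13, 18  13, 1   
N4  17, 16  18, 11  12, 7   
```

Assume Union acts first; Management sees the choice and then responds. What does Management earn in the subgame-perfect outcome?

18

Solve by backward induction (Union leads).
- N1: BR = Firm, leader payoff 15.
- N2: BR = Hard, leader payoff 20.
- N3: BR = Firm, leader payoff 13.
- N4: BR = Soft, leader payoff 17.
Union's induced payoffs are 15, 20, 13, 17, so Union commits to N2. Subgame-perfect outcome: (N2, Hard) with payoffs (20, 18).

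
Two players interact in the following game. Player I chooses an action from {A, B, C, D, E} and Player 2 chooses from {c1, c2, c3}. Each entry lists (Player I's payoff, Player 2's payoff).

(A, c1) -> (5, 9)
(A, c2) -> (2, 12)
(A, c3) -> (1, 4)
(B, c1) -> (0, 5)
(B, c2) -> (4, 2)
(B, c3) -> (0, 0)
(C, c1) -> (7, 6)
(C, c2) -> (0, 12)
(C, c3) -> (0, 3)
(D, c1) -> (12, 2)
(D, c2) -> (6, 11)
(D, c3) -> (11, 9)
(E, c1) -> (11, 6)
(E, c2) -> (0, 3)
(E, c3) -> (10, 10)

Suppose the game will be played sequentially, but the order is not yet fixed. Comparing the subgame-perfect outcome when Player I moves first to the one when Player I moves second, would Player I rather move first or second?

first

If Player I leads: Player 2's best replies are A→c2, B→c1, C→c2, D→c2, E→c3; Player I's induced payoffs 2, 0, 0, 6, 10; outcome (E, c3), payoffs (10, 10).
If Player 2 leads: Player I's best replies are c1→D, c2→D, c3→D; Player 2's induced payoffs 2, 11, 9; outcome (D, c2), payoffs (6, 11).
Player I gets 10 moving first and 6 moving second, so Player I prefers to move first.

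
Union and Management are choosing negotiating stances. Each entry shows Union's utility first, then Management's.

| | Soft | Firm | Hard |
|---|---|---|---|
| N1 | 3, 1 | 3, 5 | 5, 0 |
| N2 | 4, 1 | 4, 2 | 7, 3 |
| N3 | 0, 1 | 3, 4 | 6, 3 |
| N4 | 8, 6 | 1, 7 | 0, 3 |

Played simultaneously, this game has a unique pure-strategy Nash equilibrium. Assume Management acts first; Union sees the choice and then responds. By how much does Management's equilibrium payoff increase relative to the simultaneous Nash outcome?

Union best-responds to each possible Management move:
- Soft → Union plays N4 (best of 3, 4, 0, 8); Management gets 6.
- Firm → Union plays N2 (best of 3, 4, 3, 1); Management gets 2.
- Hard → Union plays N2 (best of 5, 7, 6, 0); Management gets 3.
Maximizing over 6, 2, 3, Management chooses Soft. Subgame-perfect outcome: (N4, Soft) with payoffs (8, 6).
Now find the simultaneous Nash equilibrium.
Union's best replies: Soft→N4; Firm→N2; Hard→N2.
Management's best replies: N1→Firm; N2→Hard; N3→Firm; N4→Firm.
The unique mutual best reply is (N2, Hard), giving (7, 3).
Management's commitment gain: 6 − 3 = 3.

3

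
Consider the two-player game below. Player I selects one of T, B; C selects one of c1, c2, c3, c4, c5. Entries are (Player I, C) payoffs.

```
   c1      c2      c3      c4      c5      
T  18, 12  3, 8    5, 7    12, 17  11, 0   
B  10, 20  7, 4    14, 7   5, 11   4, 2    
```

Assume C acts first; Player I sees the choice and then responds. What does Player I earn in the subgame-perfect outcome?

Solve by backward induction (C leads).
- c1: Player I compares 18, 10 and picks T; C would get 12.
- c2: Player I compares 3, 7 and picks B; C would get 4.
- c3: Player I compares 5, 14 and picks B; C would get 7.
- c4: Player I compares 12, 5 and picks T; C would get 17.
- c5: Player I compares 11, 4 and picks T; C would get 0.
Maximizing over 12, 4, 7, 17, 0, C chooses c4. Subgame-perfect outcome: (T, c4) with payoffs (12, 17).

12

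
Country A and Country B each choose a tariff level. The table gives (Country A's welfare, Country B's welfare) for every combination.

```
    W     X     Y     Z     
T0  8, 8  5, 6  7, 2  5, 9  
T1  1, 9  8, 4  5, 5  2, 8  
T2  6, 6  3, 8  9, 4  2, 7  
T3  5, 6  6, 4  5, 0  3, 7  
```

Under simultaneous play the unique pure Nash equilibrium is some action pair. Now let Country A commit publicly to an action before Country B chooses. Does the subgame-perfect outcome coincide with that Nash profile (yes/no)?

Backward induction with Country A moving first.
- T0: BR = Z, leader payoff 5.
- T1: BR = W, leader payoff 1.
- T2: BR = X, leader payoff 3.
- T3: BR = Z, leader payoff 3.
Maximizing over 5, 1, 3, 3, Country A chooses T0. Subgame-perfect outcome: (T0, Z) with payoffs (5, 9).
Now find the simultaneous Nash equilibrium.
Country A's best replies: W→T0; X→T1; Y→T2; Z→T0.
Country B's best replies: T0→Z; T1→W; T2→X; T3→Z.
The unique mutual best reply is (T0, Z), giving (5, 9).
Sequential outcome (T0, Z) coincides with the Nash profile (T0, Z).

yes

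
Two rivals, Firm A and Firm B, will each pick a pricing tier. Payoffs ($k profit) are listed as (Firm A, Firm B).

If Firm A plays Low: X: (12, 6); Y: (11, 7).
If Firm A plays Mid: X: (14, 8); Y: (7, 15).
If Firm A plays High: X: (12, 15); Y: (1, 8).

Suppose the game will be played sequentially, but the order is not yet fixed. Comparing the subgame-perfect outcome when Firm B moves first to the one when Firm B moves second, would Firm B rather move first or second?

If Firm A leads: Firm B's best replies are Low→Y, Mid→Y, High→X; Firm A's induced payoffs 11, 7, 12; outcome (High, X), payoffs (12, 15).
If Firm B leads: Firm A's best replies are X→Mid, Y→Low; Firm B's induced payoffs 8, 7; outcome (Mid, X), payoffs (14, 8).
Firm B gets 8 moving first and 15 moving second, so Firm B prefers to move second.

second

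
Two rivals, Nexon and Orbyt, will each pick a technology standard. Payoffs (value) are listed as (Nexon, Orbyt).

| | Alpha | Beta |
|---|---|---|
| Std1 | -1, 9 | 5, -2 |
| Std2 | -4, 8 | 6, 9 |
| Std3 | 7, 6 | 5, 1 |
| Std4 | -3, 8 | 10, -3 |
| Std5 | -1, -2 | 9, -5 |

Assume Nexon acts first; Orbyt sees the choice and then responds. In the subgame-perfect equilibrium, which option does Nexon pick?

Solve by backward induction (Nexon leads).
- Std1 → Orbyt plays Alpha (best of 9, -2); Nexon gets -1.
- Std2 → Orbyt plays Beta (best of 8, 9); Nexon gets 6.
- Std3 → Orbyt plays Alpha (best of 6, 1); Nexon gets 7.
- Std4 → Orbyt plays Alpha (best of 8, -3); Nexon gets -3.
- Std5 → Orbyt plays Alpha (best of -2, -5); Nexon gets -1.
Nexon's induced payoffs are -1, 6, 7, -3, -1, so Nexon commits to Std3. Subgame-perfect outcome: (Std3, Alpha) with payoffs (7, 6).

Std3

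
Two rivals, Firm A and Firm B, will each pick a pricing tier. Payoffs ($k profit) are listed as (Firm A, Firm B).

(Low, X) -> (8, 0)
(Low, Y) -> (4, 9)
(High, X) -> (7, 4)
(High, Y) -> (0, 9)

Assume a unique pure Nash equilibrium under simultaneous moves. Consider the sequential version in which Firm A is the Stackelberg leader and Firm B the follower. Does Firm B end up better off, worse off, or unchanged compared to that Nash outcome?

unchanged

Solve by backward induction (Firm A leads).
- Low: Firm B compares 0, 9 and picks Y; Firm A would get 4.
- High: Firm B compares 4, 9 and picks Y; Firm A would get 0.
Maximizing over 4, 0, Firm A chooses Low. Subgame-perfect outcome: (Low, Y) with payoffs (4, 9).
Now find the simultaneous Nash equilibrium.
Firm A's best replies: X→Low; Y→Low.
Firm B's best replies: Low→Y; High→Y.
The unique mutual best reply is (Low, Y), giving (4, 9).
Firm B earns 9 sequentially versus 9 at the Nash outcome: unchanged.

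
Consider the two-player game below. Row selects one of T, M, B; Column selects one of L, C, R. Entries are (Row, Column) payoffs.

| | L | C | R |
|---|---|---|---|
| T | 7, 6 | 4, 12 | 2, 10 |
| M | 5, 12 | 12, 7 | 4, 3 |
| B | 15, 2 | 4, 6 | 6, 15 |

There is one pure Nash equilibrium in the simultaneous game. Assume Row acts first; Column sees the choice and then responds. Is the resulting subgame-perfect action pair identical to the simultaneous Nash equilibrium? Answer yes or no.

yes

Work backward from Column's decision.
- T: Column compares 6, 12, 10 and picks C; Row would get 4.
- M: Column compares 12, 7, 3 and picks L; Row would get 5.
- B: Column compares 2, 6, 15 and picks R; Row would get 6.
Maximizing over 4, 5, 6, Row chooses B. Subgame-perfect outcome: (B, R) with payoffs (6, 15).
Now find the simultaneous Nash equilibrium.
Row's best replies: L→B; C→M; R→B.
Column's best replies: T→C; M→L; B→R.
Only (B, R) has each player best-responding; Nash payoffs (6, 15).
Sequential outcome (B, R) coincides with the Nash profile (B, R).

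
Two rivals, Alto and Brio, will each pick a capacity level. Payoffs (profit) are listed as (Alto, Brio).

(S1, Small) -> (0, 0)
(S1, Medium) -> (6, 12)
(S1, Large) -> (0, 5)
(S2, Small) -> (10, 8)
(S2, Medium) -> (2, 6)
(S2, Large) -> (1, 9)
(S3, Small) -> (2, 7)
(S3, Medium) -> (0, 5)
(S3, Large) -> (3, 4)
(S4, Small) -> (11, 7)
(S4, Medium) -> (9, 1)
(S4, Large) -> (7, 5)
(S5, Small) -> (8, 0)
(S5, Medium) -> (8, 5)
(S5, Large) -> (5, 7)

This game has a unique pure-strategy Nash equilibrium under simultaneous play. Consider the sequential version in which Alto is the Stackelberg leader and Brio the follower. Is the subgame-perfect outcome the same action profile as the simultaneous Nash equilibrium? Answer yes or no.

yes

Work backward from Brio's decision.
- S1: Brio compares 0, 12, 5 and picks Medium; Alto would get 6.
- S2: Brio compares 8, 6, 9 and picks Large; Alto would get 1.
- S3: Brio compares 7, 5, 4 and picks Small; Alto would get 2.
- S4: Brio compares 7, 1, 5 and picks Small; Alto would get 11.
- S5: Brio compares 0, 5, 7 and picks Large; Alto would get 5.
Maximizing over 6, 1, 2, 11, 5, Alto chooses S4. Subgame-perfect outcome: (S4, Small) with payoffs (11, 7).
Now find the simultaneous Nash equilibrium.
Alto's best replies: Small→S4; Medium→S4; Large→S4.
Brio's best replies: S1→Medium; S2→Large; S3→Small; S4→Small; S5→Large.
The unique mutual best reply is (S4, Small), giving (11, 7).
Sequential outcome (S4, Small) coincides with the Nash profile (S4, Small).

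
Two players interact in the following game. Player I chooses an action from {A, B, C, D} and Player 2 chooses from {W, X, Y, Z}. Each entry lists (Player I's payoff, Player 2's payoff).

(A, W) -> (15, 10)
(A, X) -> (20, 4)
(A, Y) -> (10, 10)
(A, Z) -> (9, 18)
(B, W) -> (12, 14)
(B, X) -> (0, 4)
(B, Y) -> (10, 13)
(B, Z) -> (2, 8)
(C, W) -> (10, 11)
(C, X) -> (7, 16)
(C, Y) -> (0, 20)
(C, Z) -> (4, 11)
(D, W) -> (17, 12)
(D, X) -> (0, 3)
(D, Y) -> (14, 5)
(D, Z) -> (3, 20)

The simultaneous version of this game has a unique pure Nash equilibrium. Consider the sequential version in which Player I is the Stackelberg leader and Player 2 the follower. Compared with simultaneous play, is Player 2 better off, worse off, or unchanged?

Backward induction with Player I moving first.
- A: Player 2 compares 10, 4, 10, 18 and picks Z; Player I would get 9.
- B: Player 2 compares 14, 4, 13, 8 and picks W; Player I would get 12.
- C: Player 2 compares 11, 16, 20, 11 and picks Y; Player I would get 0.
- D: Player 2 compares 12, 3, 5, 20 and picks Z; Player I would get 3.
Player I's induced payoffs are 9, 12, 0, 3, so Player I commits to B. Subgame-perfect outcome: (B, W) with payoffs (12, 14).
Under simultaneous play:
Player I's best replies: W→D; X→A; Y→D; Z→A.
Player 2's best replies: A→Z; B→W; C→Y; D→Z.
Only (A, Z) has each player best-responding; Nash payoffs (9, 18).
Player 2 earns 14 sequentially versus 18 at the Nash outcome: worse off.

worse off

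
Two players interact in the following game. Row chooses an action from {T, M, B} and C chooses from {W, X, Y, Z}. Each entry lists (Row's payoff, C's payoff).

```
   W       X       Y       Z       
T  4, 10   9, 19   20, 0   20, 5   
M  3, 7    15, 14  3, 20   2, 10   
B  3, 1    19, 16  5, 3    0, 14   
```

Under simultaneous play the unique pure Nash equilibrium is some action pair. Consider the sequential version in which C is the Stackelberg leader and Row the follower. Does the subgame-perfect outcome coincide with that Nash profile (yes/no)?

yes

Backward induction with C moving first.
- W: BR = T, leader payoff 10.
- X: BR = B, leader payoff 16.
- Y: BR = T, leader payoff 0.
- Z: BR = T, leader payoff 5.
Maximizing over 10, 16, 0, 5, C chooses X. Subgame-perfect outcome: (B, X) with payoffs (19, 16).
Under simultaneous play:
Row's best replies: W→T; X→B; Y→T; Z→T.
C's best replies: T→X; M→Y; B→X.
Only (B, X) has each player best-responding; Nash payoffs (19, 16).
Sequential outcome (B, X) coincides with the Nash profile (B, X).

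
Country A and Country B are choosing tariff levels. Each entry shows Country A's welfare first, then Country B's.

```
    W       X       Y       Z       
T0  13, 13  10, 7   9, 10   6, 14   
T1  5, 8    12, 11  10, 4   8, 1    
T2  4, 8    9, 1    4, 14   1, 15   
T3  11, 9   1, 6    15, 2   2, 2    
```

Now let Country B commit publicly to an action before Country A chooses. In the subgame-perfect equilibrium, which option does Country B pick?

Work backward from Country A's decision.
- W: BR = T0, leader payoff 13.
- X: BR = T1, leader payoff 11.
- Y: BR = T3, leader payoff 2.
- Z: BR = T1, leader payoff 1.
Among 13, 11, 2, 1, the best is 13 at W. Subgame-perfect outcome: (T0, W) with payoffs (13, 13).

W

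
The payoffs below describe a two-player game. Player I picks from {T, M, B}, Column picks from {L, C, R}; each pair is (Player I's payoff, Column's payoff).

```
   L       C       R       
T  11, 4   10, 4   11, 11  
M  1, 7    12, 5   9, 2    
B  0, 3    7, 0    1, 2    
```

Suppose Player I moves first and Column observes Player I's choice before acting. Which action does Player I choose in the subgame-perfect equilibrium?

Backward induction with Player I moving first.
- T → Column plays R (best of 4, 4, 11); Player I gets 11.
- M → Column plays L (best of 7, 5, 2); Player I gets 1.
- B → Column plays L (best of 3, 0, 2); Player I gets 0.
Among 11, 1, 0, the best is 11 at T. Subgame-perfect outcome: (T, R) with payoffs (11, 11).

T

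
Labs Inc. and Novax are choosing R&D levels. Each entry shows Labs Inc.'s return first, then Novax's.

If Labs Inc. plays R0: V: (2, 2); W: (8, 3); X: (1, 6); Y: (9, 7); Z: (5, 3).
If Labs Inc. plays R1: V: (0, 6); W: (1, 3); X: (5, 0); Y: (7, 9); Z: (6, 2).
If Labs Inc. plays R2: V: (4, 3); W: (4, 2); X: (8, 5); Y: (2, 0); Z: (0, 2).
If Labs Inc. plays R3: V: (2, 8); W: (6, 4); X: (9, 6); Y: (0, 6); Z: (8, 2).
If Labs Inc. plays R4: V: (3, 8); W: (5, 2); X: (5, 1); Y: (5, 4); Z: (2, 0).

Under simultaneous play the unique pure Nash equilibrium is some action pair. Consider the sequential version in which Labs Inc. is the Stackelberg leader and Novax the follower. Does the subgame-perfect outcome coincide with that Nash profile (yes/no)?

yes

Backward induction with Labs Inc. moving first.
- R0 → Novax plays Y (best of 2, 3, 6, 7, 3); Labs Inc. gets 9.
- R1 → Novax plays Y (best of 6, 3, 0, 9, 2); Labs Inc. gets 7.
- R2 → Novax plays X (best of 3, 2, 5, 0, 2); Labs Inc. gets 8.
- R3 → Novax plays V (best of 8, 4, 6, 6, 2); Labs Inc. gets 2.
- R4 → Novax plays V (best of 8, 2, 1, 4, 0); Labs Inc. gets 3.
Maximizing over 9, 7, 8, 2, 3, Labs Inc. chooses R0. Subgame-perfect outcome: (R0, Y) with payoffs (9, 7).
Under simultaneous play:
Labs Inc.'s best replies: V→R2; W→R0; X→R3; Y→R0; Z→R3.
Novax's best replies: R0→Y; R1→Y; R2→X; R3→V; R4→V.
Only (R0, Y) has each player best-responding; Nash payoffs (9, 7).
Sequential outcome (R0, Y) coincides with the Nash profile (R0, Y).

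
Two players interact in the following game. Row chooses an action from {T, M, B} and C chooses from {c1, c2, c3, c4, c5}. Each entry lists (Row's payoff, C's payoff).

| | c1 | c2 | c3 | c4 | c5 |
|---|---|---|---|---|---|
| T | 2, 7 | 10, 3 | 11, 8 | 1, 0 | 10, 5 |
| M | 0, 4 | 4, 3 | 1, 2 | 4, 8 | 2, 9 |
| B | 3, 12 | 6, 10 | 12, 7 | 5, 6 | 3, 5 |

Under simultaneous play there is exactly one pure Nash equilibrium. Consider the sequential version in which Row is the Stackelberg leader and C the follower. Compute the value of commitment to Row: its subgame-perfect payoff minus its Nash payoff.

Solve by backward induction (Row leads).
- T: BR = c3, leader payoff 11.
- M: BR = c5, leader payoff 2.
- B: BR = c1, leader payoff 3.
Row's induced payoffs are 11, 2, 3, so Row commits to T. Subgame-perfect outcome: (T, c3) with payoffs (11, 8).
Under simultaneous play:
Row's best replies: c1→B; c2→T; c3→B; c4→B; c5→T.
C's best replies: T→c3; M→c5; B→c1.
Only (B, c1) has each player best-responding; Nash payoffs (3, 12).
Row's commitment gain: 11 − 3 = 8.

8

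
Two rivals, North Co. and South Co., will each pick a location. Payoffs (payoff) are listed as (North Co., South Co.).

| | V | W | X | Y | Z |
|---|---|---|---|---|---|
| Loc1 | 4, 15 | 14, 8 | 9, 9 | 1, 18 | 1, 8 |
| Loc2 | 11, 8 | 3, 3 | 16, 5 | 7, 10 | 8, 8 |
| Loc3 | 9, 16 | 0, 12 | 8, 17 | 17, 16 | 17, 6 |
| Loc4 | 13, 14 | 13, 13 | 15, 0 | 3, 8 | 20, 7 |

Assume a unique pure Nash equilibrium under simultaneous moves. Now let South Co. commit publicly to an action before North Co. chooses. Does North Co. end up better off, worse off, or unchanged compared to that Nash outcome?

Work backward from North Co.'s decision.
- V: North Co. compares 4, 11, 9, 13 and picks Loc4; South Co. would get 14.
- W: North Co. compares 14, 3, 0, 13 and picks Loc1; South Co. would get 8.
- X: North Co. compares 9, 16, 8, 15 and picks Loc2; South Co. would get 5.
- Y: North Co. compares 1, 7, 17, 3 and picks Loc3; South Co. would get 16.
- Z: North Co. compares 1, 8, 17, 20 and picks Loc4; South Co. would get 7.
Among 14, 8, 5, 16, 7, the best is 16 at Y. Subgame-perfect outcome: (Loc3, Y) with payoffs (17, 16).
Now find the simultaneous Nash equilibrium.
North Co.'s best replies: V→Loc4; W→Loc1; X→Loc2; Y→Loc3; Z→Loc4.
South Co.'s best replies: Loc1→Y; Loc2→Y; Loc3→X; Loc4→V.
Only (Loc4, V) has each player best-responding; Nash payoffs (13, 14).
North Co. earns 17 sequentially versus 13 at the Nash outcome: better off.

better off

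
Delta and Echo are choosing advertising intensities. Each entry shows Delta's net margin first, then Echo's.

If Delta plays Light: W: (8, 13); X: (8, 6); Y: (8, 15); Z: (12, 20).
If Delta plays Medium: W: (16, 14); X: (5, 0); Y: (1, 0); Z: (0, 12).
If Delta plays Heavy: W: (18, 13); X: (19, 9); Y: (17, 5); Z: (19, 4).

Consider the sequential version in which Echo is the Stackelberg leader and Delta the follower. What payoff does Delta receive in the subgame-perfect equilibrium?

Delta best-responds to each possible Echo move:
- W: BR = Heavy, leader payoff 13.
- X: BR = Heavy, leader payoff 9.
- Y: BR = Heavy, leader payoff 5.
- Z: BR = Heavy, leader payoff 4.
Echo's induced payoffs are 13, 9, 5, 4, so Echo commits to W. Subgame-perfect outcome: (Heavy, W) with payoffs (18, 13).

18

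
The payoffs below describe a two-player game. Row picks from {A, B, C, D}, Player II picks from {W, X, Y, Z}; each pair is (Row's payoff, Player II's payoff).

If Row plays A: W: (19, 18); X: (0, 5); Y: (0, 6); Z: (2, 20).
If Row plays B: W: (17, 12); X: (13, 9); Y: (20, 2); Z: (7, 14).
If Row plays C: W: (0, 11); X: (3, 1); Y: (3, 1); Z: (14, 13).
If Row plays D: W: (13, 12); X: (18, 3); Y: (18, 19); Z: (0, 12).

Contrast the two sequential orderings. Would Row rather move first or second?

second

If Row leads: Player II's best replies are A→Z, B→Z, C→Z, D→Y; Row's induced payoffs 2, 7, 14, 18; outcome (D, Y), payoffs (18, 19).
If Player II leads: Row's best replies are W→A, X→D, Y→B, Z→C; Player II's induced payoffs 18, 3, 2, 13; outcome (A, W), payoffs (19, 18).
Row gets 18 moving first and 19 moving second, so Row prefers to move second.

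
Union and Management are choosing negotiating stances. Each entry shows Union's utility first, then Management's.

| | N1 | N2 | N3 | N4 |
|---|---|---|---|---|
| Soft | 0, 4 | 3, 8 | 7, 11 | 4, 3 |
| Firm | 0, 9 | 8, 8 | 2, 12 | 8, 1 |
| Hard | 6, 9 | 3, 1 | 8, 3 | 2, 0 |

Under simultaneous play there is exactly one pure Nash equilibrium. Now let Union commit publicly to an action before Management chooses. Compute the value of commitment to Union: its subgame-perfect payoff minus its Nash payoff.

1

Solve by backward induction (Union leads).
- Soft → Management plays N3 (best of 4, 8, 11, 3); Union gets 7.
- Firm → Management plays N3 (best of 9, 8, 12, 1); Union gets 2.
- Hard → Management plays N1 (best of 9, 1, 3, 0); Union gets 6.
Maximizing over 7, 2, 6, Union chooses Soft. Subgame-perfect outcome: (Soft, N3) with payoffs (7, 11).
Under simultaneous play:
Union's best replies: N1→Hard; N2→Firm; N3→Hard; N4→Firm.
Management's best replies: Soft→N3; Firm→N3; Hard→N1.
The unique mutual best reply is (Hard, N1), giving (6, 9).
Union's commitment gain: 7 − 6 = 1.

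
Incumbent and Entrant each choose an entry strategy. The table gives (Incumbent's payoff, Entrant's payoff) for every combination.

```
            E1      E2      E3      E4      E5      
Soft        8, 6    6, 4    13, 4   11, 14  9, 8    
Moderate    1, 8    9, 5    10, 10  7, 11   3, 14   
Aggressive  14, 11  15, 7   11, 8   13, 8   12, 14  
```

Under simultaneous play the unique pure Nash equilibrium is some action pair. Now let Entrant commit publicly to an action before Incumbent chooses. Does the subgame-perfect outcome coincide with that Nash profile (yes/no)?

Work backward from Incumbent's decision.
- E1: Incumbent compares 8, 1, 14 and picks Aggressive; Entrant would get 11.
- E2: Incumbent compares 6, 9, 15 and picks Aggressive; Entrant would get 7.
- E3: Incumbent compares 13, 10, 11 and picks Soft; Entrant would get 4.
- E4: Incumbent compares 11, 7, 13 and picks Aggressive; Entrant would get 8.
- E5: Incumbent compares 9, 3, 12 and picks Aggressive; Entrant would get 14.
Entrant's induced payoffs are 11, 7, 4, 8, 14, so Entrant commits to E5. Subgame-perfect outcome: (Aggressive, E5) with payoffs (12, 14).
Under simultaneous play:
Incumbent's best replies: E1→Aggressive; E2→Aggressive; E3→Soft; E4→Aggressive; E5→Aggressive.
Entrant's best replies: Soft→E4; Moderate→E5; Aggressive→E5.
The unique mutual best reply is (Aggressive, E5), giving (12, 14).
Sequential outcome (Aggressive, E5) coincides with the Nash profile (Aggressive, E5).

yes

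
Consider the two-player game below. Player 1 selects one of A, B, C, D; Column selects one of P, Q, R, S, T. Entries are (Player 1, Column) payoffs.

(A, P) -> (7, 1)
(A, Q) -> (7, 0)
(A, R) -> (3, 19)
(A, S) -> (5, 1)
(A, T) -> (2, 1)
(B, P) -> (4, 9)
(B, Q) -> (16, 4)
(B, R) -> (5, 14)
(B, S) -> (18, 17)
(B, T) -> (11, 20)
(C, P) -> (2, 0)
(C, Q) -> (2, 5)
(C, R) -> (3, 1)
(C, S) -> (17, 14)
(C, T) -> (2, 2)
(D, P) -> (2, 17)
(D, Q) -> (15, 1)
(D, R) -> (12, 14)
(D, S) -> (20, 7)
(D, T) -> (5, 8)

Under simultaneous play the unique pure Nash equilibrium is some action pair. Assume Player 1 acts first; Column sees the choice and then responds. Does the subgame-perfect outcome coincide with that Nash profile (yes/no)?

Backward induction with Player 1 moving first.
- A: Column compares 1, 0, 19, 1, 1 and picks R; Player 1 would get 3.
- B: Column compares 9, 4, 14, 17, 20 and picks T; Player 1 would get 11.
- C: Column compares 0, 5, 1, 14, 2 and picks S; Player 1 would get 17.
- D: Column compares 17, 1, 14, 7, 8 and picks P; Player 1 would get 2.
Maximizing over 3, 11, 17, 2, Player 1 chooses C. Subgame-perfect outcome: (C, S) with payoffs (17, 14).
For the simultaneous game, intersect best replies.
Player 1's best replies: P→A; Q→B; R→D; S→D; T→B.
Column's best replies: A→R; B→T; C→S; D→P.
The unique mutual best reply is (B, T), giving (11, 20).
Sequential outcome (C, S) differs from the Nash profile (B, T).

no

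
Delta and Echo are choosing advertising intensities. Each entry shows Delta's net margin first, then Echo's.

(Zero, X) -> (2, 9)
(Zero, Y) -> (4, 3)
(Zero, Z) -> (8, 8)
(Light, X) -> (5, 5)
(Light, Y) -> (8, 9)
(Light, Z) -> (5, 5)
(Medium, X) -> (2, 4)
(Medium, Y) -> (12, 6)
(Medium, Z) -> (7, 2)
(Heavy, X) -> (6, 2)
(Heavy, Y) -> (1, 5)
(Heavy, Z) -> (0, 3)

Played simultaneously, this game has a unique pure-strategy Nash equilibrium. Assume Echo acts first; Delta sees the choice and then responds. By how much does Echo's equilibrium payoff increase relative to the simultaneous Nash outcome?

Delta best-responds to each possible Echo move:
- X: BR = Heavy, leader payoff 2.
- Y: BR = Medium, leader payoff 6.
- Z: BR = Zero, leader payoff 8.
Echo's induced payoffs are 2, 6, 8, so Echo commits to Z. Subgame-perfect outcome: (Zero, Z) with payoffs (8, 8).
Under simultaneous play:
Delta's best replies: X→Heavy; Y→Medium; Z→Zero.
Echo's best replies: Zero→X; Light→Y; Medium→Y; Heavy→Y.
The unique mutual best reply is (Medium, Y), giving (12, 6).
Echo's commitment gain: 8 − 6 = 2.

2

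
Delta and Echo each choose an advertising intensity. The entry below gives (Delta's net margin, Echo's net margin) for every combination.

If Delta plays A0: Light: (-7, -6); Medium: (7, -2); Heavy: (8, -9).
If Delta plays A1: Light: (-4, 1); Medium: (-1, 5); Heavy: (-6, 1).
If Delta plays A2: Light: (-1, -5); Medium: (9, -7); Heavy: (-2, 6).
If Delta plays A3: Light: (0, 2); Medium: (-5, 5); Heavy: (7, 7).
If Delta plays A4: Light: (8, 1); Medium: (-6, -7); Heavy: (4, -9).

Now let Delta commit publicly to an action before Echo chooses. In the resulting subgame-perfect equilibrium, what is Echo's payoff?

Solve by backward induction (Delta leads).
- A0: Echo compares -6, -2, -9 and picks Medium; Delta would get 7.
- A1: Echo compares 1, 5, 1 and picks Medium; Delta would get -1.
- A2: Echo compares -5, -7, 6 and picks Heavy; Delta would get -2.
- A3: Echo compares 2, 5, 7 and picks Heavy; Delta would get 7.
- A4: Echo compares 1, -7, -9 and picks Light; Delta would get 8.
Maximizing over 7, -1, -2, 7, 8, Delta chooses A4. Subgame-perfect outcome: (A4, Light) with payoffs (8, 1).

1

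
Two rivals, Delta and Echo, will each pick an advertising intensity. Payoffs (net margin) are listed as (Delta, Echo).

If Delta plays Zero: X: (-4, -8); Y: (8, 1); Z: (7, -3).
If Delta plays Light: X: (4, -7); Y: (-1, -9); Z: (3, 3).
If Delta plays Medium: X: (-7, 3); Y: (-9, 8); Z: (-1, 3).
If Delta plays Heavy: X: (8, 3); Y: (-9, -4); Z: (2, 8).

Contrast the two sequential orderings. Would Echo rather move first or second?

first

If Delta leads: Echo's best replies are Zero→Y, Light→Z, Medium→Y, Heavy→Z; Delta's induced payoffs 8, 3, -9, 2; outcome (Zero, Y), payoffs (8, 1).
If Echo leads: Delta's best replies are X→Heavy, Y→Zero, Z→Zero; Echo's induced payoffs 3, 1, -3; outcome (Heavy, X), payoffs (8, 3).
Echo gets 3 moving first and 1 moving second, so Echo prefers to move first.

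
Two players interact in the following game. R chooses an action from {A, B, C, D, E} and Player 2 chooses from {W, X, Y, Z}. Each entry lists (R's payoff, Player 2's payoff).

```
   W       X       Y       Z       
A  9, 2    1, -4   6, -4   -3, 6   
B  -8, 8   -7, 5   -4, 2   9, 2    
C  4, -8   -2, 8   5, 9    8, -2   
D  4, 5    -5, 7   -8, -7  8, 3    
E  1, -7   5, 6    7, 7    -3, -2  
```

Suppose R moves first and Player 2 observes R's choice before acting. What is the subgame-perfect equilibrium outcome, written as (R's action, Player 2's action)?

Work backward from Player 2's decision.
- A → Player 2 plays Z (best of 2, -4, -4, 6); R gets -3.
- B → Player 2 plays W (best of 8, 5, 2, 2); R gets -8.
- C → Player 2 plays Y (best of -8, 8, 9, -2); R gets 5.
- D → Player 2 plays X (best of 5, 7, -7, 3); R gets -5.
- E → Player 2 plays Y (best of -7, 6, 7, -2); R gets 7.
R's induced payoffs are -3, -8, 5, -5, 7, so R commits to E. Subgame-perfect outcome: (E, Y) with payoffs (7, 7).

(E, Y)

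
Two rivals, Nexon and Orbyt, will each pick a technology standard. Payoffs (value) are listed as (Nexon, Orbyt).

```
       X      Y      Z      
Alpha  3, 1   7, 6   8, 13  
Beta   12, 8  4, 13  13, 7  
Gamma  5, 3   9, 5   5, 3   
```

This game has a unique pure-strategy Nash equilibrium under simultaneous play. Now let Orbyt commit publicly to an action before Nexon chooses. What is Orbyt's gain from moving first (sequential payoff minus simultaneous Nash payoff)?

Solve by backward induction (Orbyt leads).
- X: BR = Beta, leader payoff 8.
- Y: BR = Gamma, leader payoff 5.
- Z: BR = Beta, leader payoff 7.
Among 8, 5, 7, the best is 8 at X. Subgame-perfect outcome: (Beta, X) with payoffs (12, 8).
Now find the simultaneous Nash equilibrium.
Nexon's best replies: X→Beta; Y→Gamma; Z→Beta.
Orbyt's best replies: Alpha→Z; Beta→Y; Gamma→Y.
The unique mutual best reply is (Gamma, Y), giving (9, 5).
Orbyt's commitment gain: 8 − 5 = 3.

3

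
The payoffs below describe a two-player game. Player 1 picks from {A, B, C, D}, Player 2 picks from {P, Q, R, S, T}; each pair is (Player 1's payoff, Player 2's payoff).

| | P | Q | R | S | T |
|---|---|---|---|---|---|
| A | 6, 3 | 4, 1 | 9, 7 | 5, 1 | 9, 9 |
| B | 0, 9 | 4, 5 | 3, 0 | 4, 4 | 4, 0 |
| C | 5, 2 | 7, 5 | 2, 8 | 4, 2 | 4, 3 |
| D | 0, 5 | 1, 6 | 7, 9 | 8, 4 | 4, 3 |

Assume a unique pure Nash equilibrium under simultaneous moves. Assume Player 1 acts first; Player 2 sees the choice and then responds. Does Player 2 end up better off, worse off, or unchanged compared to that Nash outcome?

unchanged

Solve by backward induction (Player 1 leads).
- A → Player 2 plays T (best of 3, 1, 7, 1, 9); Player 1 gets 9.
- B → Player 2 plays P (best of 9, 5, 0, 4, 0); Player 1 gets 0.
- C → Player 2 plays R (best of 2, 5, 8, 2, 3); Player 1 gets 2.
- D → Player 2 plays R (best of 5, 6, 9, 4, 3); Player 1 gets 7.
Player 1's induced payoffs are 9, 0, 2, 7, so Player 1 commits to A. Subgame-perfect outcome: (A, T) with payoffs (9, 9).
For the simultaneous game, intersect best replies.
Player 1's best replies: P→A; Q→C; R→A; S→D; T→A.
Player 2's best replies: A→T; B→P; C→R; D→R.
The unique mutual best reply is (A, T), giving (9, 9).
Player 2 earns 9 sequentially versus 9 at the Nash outcome: unchanged.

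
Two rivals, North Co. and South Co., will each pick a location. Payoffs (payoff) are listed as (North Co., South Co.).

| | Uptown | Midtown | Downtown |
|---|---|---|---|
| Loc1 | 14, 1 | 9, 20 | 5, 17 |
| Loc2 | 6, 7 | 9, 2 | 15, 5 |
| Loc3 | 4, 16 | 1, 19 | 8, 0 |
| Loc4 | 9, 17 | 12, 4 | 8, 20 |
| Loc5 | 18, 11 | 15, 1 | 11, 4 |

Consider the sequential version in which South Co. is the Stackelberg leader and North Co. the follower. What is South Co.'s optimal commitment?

Uptown

Solve by backward induction (South Co. leads).
- Uptown → North Co. plays Loc5 (best of 14, 6, 4, 9, 18); South Co. gets 11.
- Midtown → North Co. plays Loc5 (best of 9, 9, 1, 12, 15); South Co. gets 1.
- Downtown → North Co. plays Loc2 (best of 5, 15, 8, 8, 11); South Co. gets 5.
Maximizing over 11, 1, 5, South Co. chooses Uptown. Subgame-perfect outcome: (Loc5, Uptown) with payoffs (18, 11).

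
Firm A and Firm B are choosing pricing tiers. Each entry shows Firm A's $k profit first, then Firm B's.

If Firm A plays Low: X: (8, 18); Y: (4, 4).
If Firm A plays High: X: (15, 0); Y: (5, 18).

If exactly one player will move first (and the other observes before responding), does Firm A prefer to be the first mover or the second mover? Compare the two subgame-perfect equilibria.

first

If Firm A leads: Firm B's best replies are Low→X, High→Y; Firm A's induced payoffs 8, 5; outcome (Low, X), payoffs (8, 18).
If Firm B leads: Firm A's best replies are X→High, Y→High; Firm B's induced payoffs 0, 18; outcome (High, Y), payoffs (5, 18).
Firm A gets 8 moving first and 5 moving second, so Firm A prefers to move first.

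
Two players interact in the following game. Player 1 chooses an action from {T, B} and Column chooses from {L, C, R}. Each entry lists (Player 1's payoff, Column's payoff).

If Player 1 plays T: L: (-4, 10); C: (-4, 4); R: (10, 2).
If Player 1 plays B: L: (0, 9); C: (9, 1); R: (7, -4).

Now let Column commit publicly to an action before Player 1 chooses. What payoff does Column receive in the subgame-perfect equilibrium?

Solve by backward induction (Column leads).
- L → Player 1 plays B (best of -4, 0); Column gets 9.
- C → Player 1 plays B (best of -4, 9); Column gets 1.
- R → Player 1 plays T (best of 10, 7); Column gets 2.
Among 9, 1, 2, the best is 9 at L. Subgame-perfect outcome: (B, L) with payoffs (0, 9).

9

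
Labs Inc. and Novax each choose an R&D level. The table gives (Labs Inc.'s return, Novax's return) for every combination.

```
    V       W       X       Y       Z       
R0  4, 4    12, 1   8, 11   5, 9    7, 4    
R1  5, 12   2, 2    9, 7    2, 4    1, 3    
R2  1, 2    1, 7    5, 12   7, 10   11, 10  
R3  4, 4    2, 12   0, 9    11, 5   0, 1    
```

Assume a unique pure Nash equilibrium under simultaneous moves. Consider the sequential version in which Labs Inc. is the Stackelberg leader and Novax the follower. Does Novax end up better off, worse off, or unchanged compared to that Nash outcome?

Solve by backward induction (Labs Inc. leads).
- R0 → Novax plays X (best of 4, 1, 11, 9, 4); Labs Inc. gets 8.
- R1 → Novax plays V (best of 12, 2, 7, 4, 3); Labs Inc. gets 5.
- R2 → Novax plays X (best of 2, 7, 12, 10, 10); Labs Inc. gets 5.
- R3 → Novax plays W (best of 4, 12, 9, 5, 1); Labs Inc. gets 2.
Maximizing over 8, 5, 5, 2, Labs Inc. chooses R0. Subgame-perfect outcome: (R0, X) with payoffs (8, 11).
Now find the simultaneous Nash equilibrium.
Labs Inc.'s best replies: V→R1; W→R0; X→R1; Y→R3; Z→R2.
Novax's best replies: R0→X; R1→V; R2→X; R3→W.
Only (R1, V) has each player best-responding; Nash payoffs (5, 12).
Novax earns 11 sequentially versus 12 at the Nash outcome: worse off.

worse off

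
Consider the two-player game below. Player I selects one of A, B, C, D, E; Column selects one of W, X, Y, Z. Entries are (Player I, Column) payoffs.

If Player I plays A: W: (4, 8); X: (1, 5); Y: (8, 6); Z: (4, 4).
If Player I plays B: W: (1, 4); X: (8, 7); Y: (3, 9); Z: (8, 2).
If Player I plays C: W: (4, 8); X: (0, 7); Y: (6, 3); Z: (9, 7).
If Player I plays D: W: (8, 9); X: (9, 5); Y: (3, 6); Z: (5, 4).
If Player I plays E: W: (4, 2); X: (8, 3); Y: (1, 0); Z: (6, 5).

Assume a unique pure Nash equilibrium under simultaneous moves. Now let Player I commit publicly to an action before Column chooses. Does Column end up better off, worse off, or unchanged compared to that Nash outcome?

unchanged

Column best-responds to each possible Player I move:
- A: BR = W, leader payoff 4.
- B: BR = Y, leader payoff 3.
- C: BR = W, leader payoff 4.
- D: BR = W, leader payoff 8.
- E: BR = Z, leader payoff 6.
Player I's induced payoffs are 4, 3, 4, 8, 6, so Player I commits to D. Subgame-perfect outcome: (D, W) with payoffs (8, 9).
Under simultaneous play:
Player I's best replies: W→D; X→D; Y→A; Z→C.
Column's best replies: A→W; B→Y; C→W; D→W; E→Z.
The unique mutual best reply is (D, W), giving (8, 9).
Column earns 9 sequentially versus 9 at the Nash outcome: unchanged.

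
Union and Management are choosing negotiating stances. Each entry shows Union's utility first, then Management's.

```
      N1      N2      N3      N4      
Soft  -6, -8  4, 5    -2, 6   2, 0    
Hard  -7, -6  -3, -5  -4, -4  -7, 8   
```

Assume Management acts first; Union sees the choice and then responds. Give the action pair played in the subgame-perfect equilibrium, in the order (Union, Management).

Union best-responds to each possible Management move:
- N1: Union compares -6, -7 and picks Soft; Management would get -8.
- N2: Union compares 4, -3 and picks Soft; Management would get 5.
- N3: Union compares -2, -4 and picks Soft; Management would get 6.
- N4: Union compares 2, -7 and picks Soft; Management would get 0.
Maximizing over -8, 5, 6, 0, Management chooses N3. Subgame-perfect outcome: (Soft, N3) with payoffs (-2, 6).

(Soft, N3)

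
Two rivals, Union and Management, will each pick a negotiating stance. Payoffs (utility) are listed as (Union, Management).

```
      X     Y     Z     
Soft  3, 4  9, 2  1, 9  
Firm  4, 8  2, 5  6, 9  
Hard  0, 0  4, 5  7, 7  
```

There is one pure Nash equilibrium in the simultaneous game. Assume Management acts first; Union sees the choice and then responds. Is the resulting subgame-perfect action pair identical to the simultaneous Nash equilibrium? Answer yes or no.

Solve by backward induction (Management leads).
- X → Union plays Firm (best of 3, 4, 0); Management gets 8.
- Y → Union plays Soft (best of 9, 2, 4); Management gets 2.
- Z → Union plays Hard (best of 1, 6, 7); Management gets 7.
Maximizing over 8, 2, 7, Management chooses X. Subgame-perfect outcome: (Firm, X) with payoffs (4, 8).
Now find the simultaneous Nash equilibrium.
Union's best replies: X→Firm; Y→Soft; Z→Hard.
Management's best replies: Soft→Z; Firm→Z; Hard→Z.
Only (Hard, Z) has each player best-responding; Nash payoffs (7, 7).
Sequential outcome (Firm, X) differs from the Nash profile (Hard, Z).

no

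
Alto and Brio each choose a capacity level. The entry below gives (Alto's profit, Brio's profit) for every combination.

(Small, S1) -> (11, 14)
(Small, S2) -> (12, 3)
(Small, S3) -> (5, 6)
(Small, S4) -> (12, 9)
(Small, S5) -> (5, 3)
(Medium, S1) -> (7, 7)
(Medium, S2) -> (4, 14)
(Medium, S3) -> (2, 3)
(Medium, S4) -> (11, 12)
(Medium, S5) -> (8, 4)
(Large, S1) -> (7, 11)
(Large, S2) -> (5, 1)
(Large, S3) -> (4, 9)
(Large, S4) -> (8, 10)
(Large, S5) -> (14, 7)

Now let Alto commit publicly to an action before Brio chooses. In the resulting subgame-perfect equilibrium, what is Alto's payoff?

Work backward from Brio's decision.
- Small → Brio plays S1 (best of 14, 3, 6, 9, 3); Alto gets 11.
- Medium → Brio plays S2 (best of 7, 14, 3, 12, 4); Alto gets 4.
- Large → Brio plays S1 (best of 11, 1, 9, 10, 7); Alto gets 7.
Alto's induced payoffs are 11, 4, 7, so Alto commits to Small. Subgame-perfect outcome: (Small, S1) with payoffs (11, 14).

11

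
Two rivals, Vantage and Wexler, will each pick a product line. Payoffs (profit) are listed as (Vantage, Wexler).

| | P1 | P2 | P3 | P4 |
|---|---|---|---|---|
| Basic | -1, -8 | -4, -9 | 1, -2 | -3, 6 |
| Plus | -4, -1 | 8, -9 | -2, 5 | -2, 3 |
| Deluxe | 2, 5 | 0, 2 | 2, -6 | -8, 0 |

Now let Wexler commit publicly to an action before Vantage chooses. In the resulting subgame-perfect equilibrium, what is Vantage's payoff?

2

Solve by backward induction (Wexler leads).
- P1 → Vantage plays Deluxe (best of -1, -4, 2); Wexler gets 5.
- P2 → Vantage plays Plus (best of -4, 8, 0); Wexler gets -9.
- P3 → Vantage plays Deluxe (best of 1, -2, 2); Wexler gets -6.
- P4 → Vantage plays Plus (best of -3, -2, -8); Wexler gets 3.
Maximizing over 5, -9, -6, 3, Wexler chooses P1. Subgame-perfect outcome: (Deluxe, P1) with payoffs (2, 5).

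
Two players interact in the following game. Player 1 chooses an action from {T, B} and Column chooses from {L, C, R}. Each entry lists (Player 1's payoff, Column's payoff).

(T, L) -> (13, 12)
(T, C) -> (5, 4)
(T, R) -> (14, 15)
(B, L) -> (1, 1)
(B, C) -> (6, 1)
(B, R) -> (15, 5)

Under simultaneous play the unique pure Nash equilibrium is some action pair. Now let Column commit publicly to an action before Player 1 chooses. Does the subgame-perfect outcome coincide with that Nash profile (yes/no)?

Backward induction with Column moving first.
- L: Player 1 compares 13, 1 and picks T; Column would get 12.
- C: Player 1 compares 5, 6 and picks B; Column would get 1.
- R: Player 1 compares 14, 15 and picks B; Column would get 5.
Among 12, 1, 5, the best is 12 at L. Subgame-perfect outcome: (T, L) with payoffs (13, 12).
For the simultaneous game, intersect best replies.
Player 1's best replies: L→T; C→B; R→B.
Column's best replies: T→R; B→R.
The unique mutual best reply is (B, R), giving (15, 5).
Sequential outcome (T, L) differs from the Nash profile (B, R).

no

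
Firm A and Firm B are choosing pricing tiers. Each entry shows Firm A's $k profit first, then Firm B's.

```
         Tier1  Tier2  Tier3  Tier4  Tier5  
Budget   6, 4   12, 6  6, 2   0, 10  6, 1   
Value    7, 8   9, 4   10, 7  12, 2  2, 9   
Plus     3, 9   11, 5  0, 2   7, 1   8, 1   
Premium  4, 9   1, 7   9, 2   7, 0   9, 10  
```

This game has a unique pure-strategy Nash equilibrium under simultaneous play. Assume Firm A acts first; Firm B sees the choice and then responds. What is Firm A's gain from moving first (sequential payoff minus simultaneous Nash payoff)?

Backward induction with Firm A moving first.
- Budget: Firm B compares 4, 6, 2, 10, 1 and picks Tier4; Firm A would get 0.
- Value: Firm B compares 8, 4, 7, 2, 9 and picks Tier5; Firm A would get 2.
- Plus: Firm B compares 9, 5, 2, 1, 1 and picks Tier1; Firm A would get 3.
- Premium: Firm B compares 9, 7, 2, 0, 10 and picks Tier5; Firm A would get 9.
Maximizing over 0, 2, 3, 9, Firm A chooses Premium. Subgame-perfect outcome: (Premium, Tier5) with payoffs (9, 10).
Now find the simultaneous Nash equilibrium.
Firm A's best replies: Tier1→Value; Tier2→Budget; Tier3→Value; Tier4→Value; Tier5→Premium.
Firm B's best replies: Budget→Tier4; Value→Tier5; Plus→Tier1; Premium→Tier5.
Only (Premium, Tier5) has each player best-responding; Nash payoffs (9, 10).
Firm A's commitment gain: 9 − 9 = 0.

0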